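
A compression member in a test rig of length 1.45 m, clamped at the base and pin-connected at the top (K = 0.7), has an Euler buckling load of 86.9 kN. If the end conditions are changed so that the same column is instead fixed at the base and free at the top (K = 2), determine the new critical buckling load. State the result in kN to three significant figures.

P_cr ∝ 1/K², so P_cr,new = P_cr,old × (K_old/K_new)² = 86.9 × (0.7/2)²
= 86.9 × 0.1225 = 10.6 kN

P_cr ≈ 10.6 kN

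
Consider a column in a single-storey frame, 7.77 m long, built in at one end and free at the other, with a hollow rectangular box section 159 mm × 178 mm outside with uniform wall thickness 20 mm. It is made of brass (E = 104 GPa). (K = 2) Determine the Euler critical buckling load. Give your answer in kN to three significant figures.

P_cr ≈ 171 kN

Inner dimensions: h_i = 178 − 2×20 = 138.0 mm, b_i = 159 − 2×20 = 119.0 mm
Weak-axis I_min = (h_o·b_o³ − h_i·b_i³)/12 with b_o = 159, b_i = 119.0 mm (shorter outer/inner sides).
I_min = (178×159³ − 138.0×119.0³)/12 = 4.025×10^7 mm⁴
I = 4.025×10^7 mm⁴ = 4.025×10^-5 m⁴
Effective length L_e = K·L = 2 × 7.77 = 15.54 m
P_cr = π²EI / L_e² = π² × 104×10⁹ × 4.025×10^-5 / 15.54² = 1.711×10^5 N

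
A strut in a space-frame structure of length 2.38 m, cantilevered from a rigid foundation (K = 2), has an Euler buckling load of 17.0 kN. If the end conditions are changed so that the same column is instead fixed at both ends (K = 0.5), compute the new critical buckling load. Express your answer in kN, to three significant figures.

P_cr ≈ 272 kN

P_cr ∝ 1/K², so P_cr,new = P_cr,old × (K_old/K_new)² = 17.0 × (2/0.5)²
= 17.0 × 16.00 = 272 kN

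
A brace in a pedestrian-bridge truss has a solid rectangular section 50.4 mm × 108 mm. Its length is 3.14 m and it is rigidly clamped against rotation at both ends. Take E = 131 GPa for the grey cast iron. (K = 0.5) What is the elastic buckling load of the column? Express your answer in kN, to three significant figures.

P_cr ≈ 604 kN

Buckling occurs about the weak axis: I_min = h·b³/12 with b = 50.4 mm (the shorter side).
I_min = 108×50.4³/12 = 1.152×10^6 mm⁴
I = 1.152×10^6 mm⁴ = 1.152×10^-6 m⁴
Effective length L_e = K·L = 0.5 × 3.14 = 1.570 m
P_cr = π²EI / L_e² = π² × 131×10⁹ × 1.152×10^-6 / 1.570² = 6.044×10^5 N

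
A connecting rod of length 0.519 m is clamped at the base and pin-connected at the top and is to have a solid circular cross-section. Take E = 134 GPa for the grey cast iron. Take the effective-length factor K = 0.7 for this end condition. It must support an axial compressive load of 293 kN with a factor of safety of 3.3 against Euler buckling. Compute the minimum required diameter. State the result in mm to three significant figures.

Required P_cr = n·P = 3.3 × 293 = 966.9 kN
L_e = K·L = 0.7 × 0.519 = 0.3633 m
Required I = P_cr·L_e²/(π²E) = 9.669×10^5 × 0.3633² / (π² × 1.34×10^11) = 9.650×10^-8 m⁴
I_req = 9.650×10^4 mm⁴
Solid circle: I = πd⁴/64  ⇒  d = (64I/π)^(1/4) = (64×9.650×10^4/π)^(1/4) = 37.4 mm

d ≈ 37.4 mm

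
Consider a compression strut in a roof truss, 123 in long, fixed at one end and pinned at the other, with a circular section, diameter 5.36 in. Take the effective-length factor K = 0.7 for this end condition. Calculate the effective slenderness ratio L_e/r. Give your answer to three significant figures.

For a solid circle r = d/4 = 5.36/4 = 1.340 in
L_e = K·L = 0.7 × 123 = 86.10 in
λ = L_e / r_min = 86.100 / 1.340 = 64.3

λ ≈ 64.3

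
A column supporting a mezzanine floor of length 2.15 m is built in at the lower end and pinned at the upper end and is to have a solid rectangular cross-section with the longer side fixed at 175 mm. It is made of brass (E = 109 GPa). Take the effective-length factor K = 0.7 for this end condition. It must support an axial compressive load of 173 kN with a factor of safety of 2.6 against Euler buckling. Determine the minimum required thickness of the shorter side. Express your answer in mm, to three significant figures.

b ≈ 40.2 mm

Required P_cr = n·P = 2.6 × 173 = 449.8 kN
L_e = K·L = 0.7 × 2.15 = 1.505 m
Required I = P_cr·L_e²/(π²E) = 4.498×10^5 × 1.505² / (π² × 1.09×10^11) = 9.470×10^-7 m⁴
I_req = 9.470×10^5 mm⁴
Rectangle, weak axis: I_min = h·b³/12 with h = 175 mm fixed  ⇒  b = (12I/h)^(1/3) = 40.2 mm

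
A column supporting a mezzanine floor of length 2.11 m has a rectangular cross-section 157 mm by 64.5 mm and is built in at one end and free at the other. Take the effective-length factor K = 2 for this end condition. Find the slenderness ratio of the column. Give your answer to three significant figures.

Buckling occurs about the weak axis: I_min = h·b³/12 with b = 64.5 mm (the shorter side).
I_min = 157×64.5³/12 = 3.511×10^6 mm⁴
A = 1.013×10^4 mm²;  r_min = √(I/A) = √(3.511×10^6/1.013×10^4) = 18.62 mm
L_e = K·L = 2 × 2.11 m = 4.220 m = 4220.0 mm
λ = L_e / r_min = 4220.0 / 18.62 = 227

λ ≈ 227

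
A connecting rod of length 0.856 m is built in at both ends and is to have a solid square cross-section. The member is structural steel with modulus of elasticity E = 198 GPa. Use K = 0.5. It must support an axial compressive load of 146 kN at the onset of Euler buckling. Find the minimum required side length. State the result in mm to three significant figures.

a ≈ 20.1 mm

L_e = K·L = 0.5 × 0.856 = 0.4280 m
Required I = P_cr·L_e²/(π²E) = 1.460×10^5 × 0.4280² / (π² × 1.98×10^11) = 1.369×10^-8 m⁴
I_req = 1.369×10^4 mm⁴
Solid square: I = a⁴/12  ⇒  a = (12I)^(1/4) = (12×1.369×10^4)^(1/4) = 20.1 mm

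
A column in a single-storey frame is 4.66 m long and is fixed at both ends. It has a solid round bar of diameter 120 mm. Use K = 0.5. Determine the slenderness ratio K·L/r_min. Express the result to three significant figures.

λ ≈ 77.7

For a solid circle r = d/4 = 120/4 = 30.00 mm
L_e = K·L = 0.5 × 4.66 m = 2.330 m = 2330.0 mm
λ = L_e / r_min = 2330.0 / 30.00 = 77.7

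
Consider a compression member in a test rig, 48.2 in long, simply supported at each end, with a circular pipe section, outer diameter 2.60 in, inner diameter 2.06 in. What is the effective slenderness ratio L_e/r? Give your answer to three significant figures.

d_o = 2.60 in, d_i = 2.06 in
I = π(d_o⁴ − d_i⁴)/64 = π(2.60⁴ − 2.060⁴)/64 = 1.359 in⁴
A = 1.976 in²;  r_min = √(I/A) = √(1.359/1.976) = 0.8293 in
L_e = K·L = 1 × 48.2 = 48.20 in
λ = L_e / r_min = 48.200 / 0.8293 = 58.1

λ ≈ 58.1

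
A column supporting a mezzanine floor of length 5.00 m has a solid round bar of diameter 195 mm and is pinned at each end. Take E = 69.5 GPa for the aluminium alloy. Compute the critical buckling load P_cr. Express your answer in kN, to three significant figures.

I = πd⁴/64 = π×195⁴/64 = 7.098×10^7 mm⁴
I = 7.098×10^7 mm⁴ = 7.098×10^-5 m⁴
Effective length L_e = K·L = 1 × 5.00 = 5.000 m
P_cr = π²EI / L_e² = π² × 69.5×10⁹ × 7.098×10^-5 / 5.000² = 1.947×10^6 N

P_cr ≈ 1950 kN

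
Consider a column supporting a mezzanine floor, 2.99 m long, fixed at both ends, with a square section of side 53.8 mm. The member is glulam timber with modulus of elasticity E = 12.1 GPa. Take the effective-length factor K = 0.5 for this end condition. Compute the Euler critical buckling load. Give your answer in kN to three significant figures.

I = a⁴/12 = 53.8⁴/12 = 6.981×10^5 mm⁴
I = 6.981×10^5 mm⁴ = 6.981×10^-7 m⁴
Effective length L_e = K·L = 0.5 × 2.99 = 1.495 m
P_cr = π²EI / L_e² = π² × 12.1×10⁹ × 6.981×10^-7 / 1.495² = 3.730×10^4 N

P_cr ≈ 37.3 kN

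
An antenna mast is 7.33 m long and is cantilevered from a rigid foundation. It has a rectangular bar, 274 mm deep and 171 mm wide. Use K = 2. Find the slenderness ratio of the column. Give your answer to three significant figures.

λ ≈ 297

For a rectangle r_min = b/√12 = 171/√12 = 49.36 mm
L_e = K·L = 2 × 7.33 m = 14.66 m = 14660 mm
λ = L_e / r_min = 14660 / 49.36 = 297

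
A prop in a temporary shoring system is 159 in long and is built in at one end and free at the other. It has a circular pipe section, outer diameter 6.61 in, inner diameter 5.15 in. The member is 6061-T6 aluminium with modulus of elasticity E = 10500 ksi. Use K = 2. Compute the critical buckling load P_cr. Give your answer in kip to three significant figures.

d_o = 6.61 in, d_i = 5.15 in
I = π(d_o⁴ − d_i⁴)/64 = π(6.61⁴ − 5.150⁴)/64 = 59.18 in⁴
Effective length L_e = K·L = 2 × 159 = 318.0 in
P_cr = π²EI / L_e² = π² × 10500×10³ × 59.18 / 318.0² = 6.064×10^4 lb

P_cr ≈ 60.6 kip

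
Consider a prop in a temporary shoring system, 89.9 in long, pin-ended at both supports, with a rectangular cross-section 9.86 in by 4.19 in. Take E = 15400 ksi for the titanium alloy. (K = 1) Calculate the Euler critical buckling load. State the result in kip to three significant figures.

Buckling occurs about the weak axis: I_min = h·b³/12 with b = 4.19 in (the shorter side).
I_min = 9.86×4.19³/12 = 60.44 in⁴
Effective length L_e = K·L = 1 × 89.9 = 89.90 in
P_cr = π²EI / L_e² = π² × 15400×10³ × 60.44 / 89.90² = 1.137×10^6 lb

P_cr ≈ 1140 kip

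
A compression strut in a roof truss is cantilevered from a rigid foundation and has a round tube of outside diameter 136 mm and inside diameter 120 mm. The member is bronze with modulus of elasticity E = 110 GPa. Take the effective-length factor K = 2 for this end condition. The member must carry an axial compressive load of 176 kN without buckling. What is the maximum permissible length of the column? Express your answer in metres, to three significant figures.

d_o = 136 mm, d_i = 120 mm
I = π(d_o⁴ − d_i⁴)/64 = π(136⁴ − 120.0⁴)/64 = 6.614×10^6 mm⁴
I = 6.614×10^-6 m⁴
At the buckling limit P_cr = P = 1.760×10^5 N
From P_cr = π²EI/(K·L)²:  L = (1/K)·√(π²EI/P_cr) = (1/2)·√(π²×1.10×10^11×6.614×10^-6/1.760×10^5)
L = 3.19 m

L_max ≈ 3.19 m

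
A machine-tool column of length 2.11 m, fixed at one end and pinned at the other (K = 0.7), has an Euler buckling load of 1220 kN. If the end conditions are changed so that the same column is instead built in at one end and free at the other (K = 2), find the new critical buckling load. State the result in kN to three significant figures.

P_cr ∝ 1/K², so P_cr,new = P_cr,old × (K_old/K_new)² = 1220 × (0.7/2)²
= 1220 × 0.1225 = 149 kN

P_cr ≈ 149 kN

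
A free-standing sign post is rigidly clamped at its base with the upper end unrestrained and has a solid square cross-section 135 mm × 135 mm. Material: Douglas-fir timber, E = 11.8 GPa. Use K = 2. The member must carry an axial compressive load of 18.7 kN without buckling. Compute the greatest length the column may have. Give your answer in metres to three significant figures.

I = a⁴/12 = 135⁴/12 = 2.768×10^7 mm⁴
I = 2.768×10^-5 m⁴
At the buckling limit P_cr = P = 1.870×10^4 N
From P_cr = π²EI/(K·L)²:  L = (1/K)·√(π²EI/P_cr) = (1/2)·√(π²×1.18×10^10×2.768×10^-5/1.870×10^4)
L = 6.56 m

L_max ≈ 6.56 m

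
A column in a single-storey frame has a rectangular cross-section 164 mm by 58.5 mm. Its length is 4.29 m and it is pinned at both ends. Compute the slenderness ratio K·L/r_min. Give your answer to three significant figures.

λ ≈ 254

For a rectangle r_min = b/√12 = 58.5/√12 = 16.89 mm
L_e = K·L = 1 × 4.29 m = 4.290 m = 4290.0 mm
λ = L_e / r_min = 4290.0 / 16.89 = 254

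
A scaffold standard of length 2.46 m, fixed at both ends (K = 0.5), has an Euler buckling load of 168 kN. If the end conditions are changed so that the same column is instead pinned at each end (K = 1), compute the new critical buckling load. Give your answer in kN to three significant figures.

P_cr ∝ 1/K², so P_cr,new = P_cr,old × (K_old/K_new)² = 168 × (0.5/1)²
= 168 × 0.2500 = 42.0 kN

P_cr ≈ 42.0 kN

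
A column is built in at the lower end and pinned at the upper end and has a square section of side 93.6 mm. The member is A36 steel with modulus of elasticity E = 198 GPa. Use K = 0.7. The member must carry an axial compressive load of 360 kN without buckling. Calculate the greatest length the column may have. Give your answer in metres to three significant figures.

I = a⁴/12 = 93.6⁴/12 = 6.396×10^6 mm⁴
I = 6.396×10^-6 m⁴
At the buckling limit P_cr = P = 3.600×10^5 N
From P_cr = π²EI/(K·L)²:  L = (1/K)·√(π²EI/P_cr) = (1/0.7)·√(π²×1.98×10^11×6.396×10^-6/3.600×10^5)
L = 8.42 m

L_max ≈ 8.42 m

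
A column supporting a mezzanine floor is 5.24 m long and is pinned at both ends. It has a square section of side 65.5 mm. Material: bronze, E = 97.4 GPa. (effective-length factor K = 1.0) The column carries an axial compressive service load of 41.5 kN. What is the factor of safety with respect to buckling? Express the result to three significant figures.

n ≈ 1.29

I = a⁴/12 = 65.5⁴/12 = 1.534×10^6 mm⁴
I = 1.534×10^6 mm⁴ = 1.534×10^-6 m⁴
Effective length L_e = K·L = 1 × 5.24 = 5.240 m
P_cr = π²EI / L_e² = π² × 97.4×10⁹ × 1.534×10^-6 / 5.240² = 5.370×10^4 N
Factor of safety n = P_cr / P = 53.701 / 41.5 = 1.29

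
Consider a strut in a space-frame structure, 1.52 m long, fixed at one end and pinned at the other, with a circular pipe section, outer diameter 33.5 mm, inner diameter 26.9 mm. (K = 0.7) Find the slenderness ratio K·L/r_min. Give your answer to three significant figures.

λ ≈ 99.1

d_o = 33.5 mm, d_i = 26.9 mm
I = π(d_o⁴ − d_i⁴)/64 = π(33.5⁴ − 26.90⁴)/64 = 3.612×10^4 mm⁴
A = 313.1 mm²;  r_min = √(I/A) = √(3.612×10^4/313.1) = 10.74 mm
L_e = K·L = 0.7 × 1.52 m = 1.064 m = 1064.0 mm
λ = L_e / r_min = 1064.0 / 10.74 = 99.1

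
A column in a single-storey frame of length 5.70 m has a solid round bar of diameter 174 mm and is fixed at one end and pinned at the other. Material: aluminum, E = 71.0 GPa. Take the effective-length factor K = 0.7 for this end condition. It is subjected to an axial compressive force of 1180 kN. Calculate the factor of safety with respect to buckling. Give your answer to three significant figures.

n ≈ 1.68

I = πd⁴/64 = π×174⁴/64 = 4.500×10^7 mm⁴
I = 4.500×10^7 mm⁴ = 4.500×10^-5 m⁴
Effective length L_e = K·L = 0.7 × 5.70 = 3.990 m
P_cr = π²EI / L_e² = π² × 71.0×10⁹ × 4.500×10^-5 / 3.990² = 1.981×10^6 N
Factor of safety n = P_cr / P = 1980.5 / 1180 = 1.68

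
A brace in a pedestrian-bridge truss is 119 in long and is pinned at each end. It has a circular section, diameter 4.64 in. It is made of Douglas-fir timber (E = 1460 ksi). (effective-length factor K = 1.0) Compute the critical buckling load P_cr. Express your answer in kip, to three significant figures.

I = πd⁴/64 = π×4.64⁴/64 = 22.75 in⁴
Effective length L_e = K·L = 1 × 119 = 119.0 in
P_cr = π²EI / L_e² = π² × 1460×10³ × 22.75 / 119.0² = 2.315×10^4 lb

P_cr ≈ 23.2 kip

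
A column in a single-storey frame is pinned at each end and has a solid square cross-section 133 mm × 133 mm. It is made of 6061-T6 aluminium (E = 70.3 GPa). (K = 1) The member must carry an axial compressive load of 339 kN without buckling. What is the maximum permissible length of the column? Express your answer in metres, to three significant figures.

I = a⁴/12 = 133⁴/12 = 2.608×10^7 mm⁴
I = 2.608×10^-5 m⁴
At the buckling limit P_cr = P = 3.390×10^5 N
From P_cr = π²EI/(K·L)²:  L = (1/K)·√(π²EI/P_cr) = (1/1)·√(π²×7.03×10^10×2.608×10^-5/3.390×10^5)
L = 7.31 m

L_max ≈ 7.31 m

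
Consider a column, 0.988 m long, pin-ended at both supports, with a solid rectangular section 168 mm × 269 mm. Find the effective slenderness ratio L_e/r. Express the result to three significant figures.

λ ≈ 20.4

For a rectangle r_min = b/√12 = 168/√12 = 48.50 mm
L_e = K·L = 1 × 0.988 m = 0.9880 m = 988.00 mm
λ = L_e / r_min = 988.00 / 48.50 = 20.4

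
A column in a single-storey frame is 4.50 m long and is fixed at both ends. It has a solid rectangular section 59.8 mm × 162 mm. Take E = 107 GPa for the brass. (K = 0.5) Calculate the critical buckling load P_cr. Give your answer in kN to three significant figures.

P_cr ≈ 602 kN

Buckling occurs about the weak axis: I_min = h·b³/12 with b = 59.8 mm (the shorter side).
I_min = 162×59.8³/12 = 2.887×10^6 mm⁴
I = 2.887×10^6 mm⁴ = 2.887×10^-6 m⁴
Effective length L_e = K·L = 0.5 × 4.50 = 2.250 m
P_cr = π²EI / L_e² = π² × 107×10⁹ × 2.887×10^-6 / 2.250² = 6.022×10^5 N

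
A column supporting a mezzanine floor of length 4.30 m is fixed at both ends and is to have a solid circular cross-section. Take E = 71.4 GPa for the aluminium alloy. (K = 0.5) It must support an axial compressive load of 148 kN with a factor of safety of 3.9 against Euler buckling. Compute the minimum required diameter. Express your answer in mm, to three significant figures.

Required P_cr = n·P = 3.9 × 148 = 577.2 kN
L_e = K·L = 0.5 × 4.30 = 2.150 m
Required I = P_cr·L_e²/(π²E) = 5.772×10^5 × 2.150² / (π² × 7.14×10^10) = 3.786×10^-6 m⁴
I_req = 3.786×10^6 mm⁴
Solid circle: I = πd⁴/64  ⇒  d = (64I/π)^(1/4) = (64×3.786×10^6/π)^(1/4) = 93.7 mm

d ≈ 93.7 mm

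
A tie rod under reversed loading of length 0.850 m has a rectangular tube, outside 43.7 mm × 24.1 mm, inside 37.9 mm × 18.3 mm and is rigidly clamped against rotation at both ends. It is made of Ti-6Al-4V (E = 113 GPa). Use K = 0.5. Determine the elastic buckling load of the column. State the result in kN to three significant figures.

Weak-axis I_min = (h_o·b_o³ − h_i·b_i³)/12 with b_o = 24.1, b_i = 18.30 mm (shorter outer/inner sides).
I_min = (43.7×24.1³ − 37.90×18.30³)/12 = 3.162×10^4 mm⁴
I = 3.162×10^4 mm⁴ = 3.162×10^-8 m⁴
Effective length L_e = K·L = 0.5 × 0.850 = 0.4250 m
P_cr = π²EI / L_e² = π² × 113×10⁹ × 3.162×10^-8 / 0.4250² = 1.952×10^5 N

P_cr ≈ 195 kN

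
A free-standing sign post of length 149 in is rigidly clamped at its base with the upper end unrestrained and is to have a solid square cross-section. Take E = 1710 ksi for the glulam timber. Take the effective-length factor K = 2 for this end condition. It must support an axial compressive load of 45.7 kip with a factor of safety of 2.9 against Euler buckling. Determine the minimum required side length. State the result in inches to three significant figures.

a ≈ 9.56 in

Required P_cr = n·P = 2.9 × 45.7 = 132.5 kip
L_e = K·L = 2 × 149 = 298.0 in
Required I = P_cr·L_e²/(π²E) = 1.325×10^5 × 298.0² / (π² × 1.71×10^6) = 697.4 in⁴
Solid square: I = a⁴/12  ⇒  a = (12I)^(1/4) = (12×697.4)^(1/4) = 9.56 in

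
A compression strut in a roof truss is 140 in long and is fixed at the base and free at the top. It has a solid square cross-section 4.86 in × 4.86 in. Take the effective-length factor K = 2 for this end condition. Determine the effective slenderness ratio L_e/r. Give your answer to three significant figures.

λ ≈ 200

For a square r = a/√12 = 4.86/√12 = 1.403 in
L_e = K·L = 2 × 140 = 280.0 in
λ = L_e / r_min = 280.00 / 1.403 = 200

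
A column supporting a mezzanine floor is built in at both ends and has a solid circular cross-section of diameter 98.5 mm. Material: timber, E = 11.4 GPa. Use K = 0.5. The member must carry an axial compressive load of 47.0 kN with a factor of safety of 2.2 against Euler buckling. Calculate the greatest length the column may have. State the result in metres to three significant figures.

L_max ≈ 4.48 m

I = πd⁴/64 = π×98.5⁴/64 = 4.621×10^6 mm⁴
I = 4.621×10^-6 m⁴
Required critical load P_cr = n·P = 2.2 × 47.0 = 103.4 kN = 1.034×10^5 N
From P_cr = π²EI/(K·L)²:  L = (1/K)·√(π²EI/P_cr) = (1/0.5)·√(π²×1.14×10^10×4.621×10^-6/1.034×10^5)
L = 4.48 m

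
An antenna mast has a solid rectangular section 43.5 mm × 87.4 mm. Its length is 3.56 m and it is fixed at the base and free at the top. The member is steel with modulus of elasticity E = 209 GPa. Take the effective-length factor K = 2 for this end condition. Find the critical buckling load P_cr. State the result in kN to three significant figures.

Buckling occurs about the weak axis: I_min = h·b³/12 with b = 43.5 mm (the shorter side).
I_min = 87.4×43.5³/12 = 5.995×10^5 mm⁴
I = 5.995×10^5 mm⁴ = 5.995×10^-7 m⁴
Effective length L_e = K·L = 2 × 3.56 = 7.120 m
P_cr = π²EI / L_e² = π² × 209×10⁹ × 5.995×10^-7 / 7.120² = 2.439×10^4 N

P_cr ≈ 24.4 kN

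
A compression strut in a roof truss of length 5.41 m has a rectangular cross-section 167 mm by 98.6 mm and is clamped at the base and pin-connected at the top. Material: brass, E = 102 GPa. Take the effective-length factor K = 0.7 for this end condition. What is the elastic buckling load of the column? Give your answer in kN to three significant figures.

P_cr ≈ 936 kN

Buckling occurs about the weak axis: I_min = h·b³/12 with b = 98.6 mm (the shorter side).
I_min = 167×98.6³/12 = 1.334×10^7 mm⁴
I = 1.334×10^7 mm⁴ = 1.334×10^-5 m⁴
Effective length L_e = K·L = 0.7 × 5.41 = 3.787 m
P_cr = π²EI / L_e² = π² × 102×10⁹ × 1.334×10^-5 / 3.787² = 9.364×10^5 N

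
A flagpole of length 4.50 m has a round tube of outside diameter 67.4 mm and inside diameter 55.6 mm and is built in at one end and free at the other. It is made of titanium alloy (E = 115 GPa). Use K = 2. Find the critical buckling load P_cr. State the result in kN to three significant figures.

d_o = 67.4 mm, d_i = 55.6 mm
I = π(d_o⁴ − d_i⁴)/64 = π(67.4⁴ − 55.60⁴)/64 = 5.439×10^5 mm⁴
I = 5.439×10^5 mm⁴ = 5.439×10^-7 m⁴
Effective length L_e = K·L = 2 × 4.50 = 9.000 m
P_cr = π²EI / L_e² = π² × 115×10⁹ × 5.439×10^-7 / 9.000² = 7.621×10^3 N

P_cr ≈ 7.62 kN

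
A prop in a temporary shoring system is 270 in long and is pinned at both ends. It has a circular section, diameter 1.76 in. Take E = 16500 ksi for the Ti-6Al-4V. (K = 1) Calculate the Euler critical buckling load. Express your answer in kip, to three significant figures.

I = πd⁴/64 = π×1.76⁴/64 = 0.4710 in⁴
Effective length L_e = K·L = 1 × 270 = 270.0 in
P_cr = π²EI / L_e² = π² × 16500×10³ × 0.4710 / 270.0² = 1.052×10^3 lb

P_cr ≈ 1.05 kip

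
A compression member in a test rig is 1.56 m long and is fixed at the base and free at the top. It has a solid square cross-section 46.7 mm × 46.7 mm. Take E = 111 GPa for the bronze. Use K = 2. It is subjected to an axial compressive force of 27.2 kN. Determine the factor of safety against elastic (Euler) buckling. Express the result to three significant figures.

I = a⁴/12 = 46.7⁴/12 = 3.964×10^5 mm⁴
I = 3.964×10^5 mm⁴ = 3.964×10^-7 m⁴
Effective length L_e = K·L = 2 × 1.56 = 3.120 m
P_cr = π²EI / L_e² = π² × 111×10⁹ × 3.964×10^-7 / 3.120² = 4.461×10^4 N
Factor of safety n = P_cr / P = 44.607 / 27.2 = 1.64

n ≈ 1.64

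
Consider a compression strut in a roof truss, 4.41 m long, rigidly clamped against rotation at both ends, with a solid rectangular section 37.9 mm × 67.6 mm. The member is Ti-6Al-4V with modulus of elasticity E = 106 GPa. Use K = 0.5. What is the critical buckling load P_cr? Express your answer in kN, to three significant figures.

Buckling occurs about the weak axis: I_min = h·b³/12 with b = 37.9 mm (the shorter side).
I_min = 67.6×37.9³/12 = 3.067×10^5 mm⁴
I = 3.067×10^5 mm⁴ = 3.067×10^-7 m⁴
Effective length L_e = K·L = 0.5 × 4.41 = 2.205 m
P_cr = π²EI / L_e² = π² × 106×10⁹ × 3.067×10^-7 / 2.205² = 6.599×10^4 N

P_cr ≈ 66.0 kN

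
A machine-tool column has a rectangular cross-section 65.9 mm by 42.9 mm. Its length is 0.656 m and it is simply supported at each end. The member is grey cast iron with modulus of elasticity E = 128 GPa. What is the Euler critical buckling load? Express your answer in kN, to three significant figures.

P_cr ≈ 1270 kN

Buckling occurs about the weak axis: I_min = h·b³/12 with b = 42.9 mm (the shorter side).
I_min = 65.9×42.9³/12 = 4.336×10^5 mm⁴
I = 4.336×10^5 mm⁴ = 4.336×10^-7 m⁴
Effective length L_e = K·L = 1 × 0.656 = 0.6560 m
P_cr = π²EI / L_e² = π² × 128×10⁹ × 4.336×10^-7 / 0.6560² = 1.273×10^6 N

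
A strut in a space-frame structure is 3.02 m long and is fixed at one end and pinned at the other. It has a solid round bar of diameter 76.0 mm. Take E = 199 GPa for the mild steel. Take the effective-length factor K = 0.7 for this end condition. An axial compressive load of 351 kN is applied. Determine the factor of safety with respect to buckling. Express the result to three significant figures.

I = πd⁴/64 = π×76.0⁴/64 = 1.638×10^6 mm⁴
I = 1.638×10^6 mm⁴ = 1.638×10^-6 m⁴
Effective length L_e = K·L = 0.7 × 3.02 = 2.114 m
P_cr = π²EI / L_e² = π² × 199×10⁹ × 1.638×10^-6 / 2.114² = 7.197×10^5 N
Factor of safety n = P_cr / P = 719.73 / 351 = 2.05

n ≈ 2.05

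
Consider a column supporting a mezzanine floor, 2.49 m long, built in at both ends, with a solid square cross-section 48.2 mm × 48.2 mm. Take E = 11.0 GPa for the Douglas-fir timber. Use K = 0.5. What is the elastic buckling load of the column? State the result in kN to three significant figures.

I = a⁴/12 = 48.2⁴/12 = 4.498×10^5 mm⁴
I = 4.498×10^5 mm⁴ = 4.498×10^-7 m⁴
Effective length L_e = K·L = 0.5 × 2.49 = 1.245 m
P_cr = π²EI / L_e² = π² × 11.0×10⁹ × 4.498×10^-7 / 1.245² = 3.150×10^4 N

P_cr ≈ 31.5 kN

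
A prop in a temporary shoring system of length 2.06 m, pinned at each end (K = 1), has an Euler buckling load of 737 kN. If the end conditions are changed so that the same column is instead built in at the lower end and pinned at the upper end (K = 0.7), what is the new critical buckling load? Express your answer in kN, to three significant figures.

P_cr ≈ 1500 kN

P_cr ∝ 1/K², so P_cr,new = P_cr,old × (K_old/K_new)² = 737 × (1/0.7)²
= 737 × 2.041 = 1500 kN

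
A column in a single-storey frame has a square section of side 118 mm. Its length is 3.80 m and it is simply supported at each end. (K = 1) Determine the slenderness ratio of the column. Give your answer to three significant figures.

λ ≈ 112

For a square r = a/√12 = 118/√12 = 34.06 mm
L_e = K·L = 1 × 3.80 m = 3.800 m = 3800.0 mm
λ = L_e / r_min = 3800.0 / 34.06 = 112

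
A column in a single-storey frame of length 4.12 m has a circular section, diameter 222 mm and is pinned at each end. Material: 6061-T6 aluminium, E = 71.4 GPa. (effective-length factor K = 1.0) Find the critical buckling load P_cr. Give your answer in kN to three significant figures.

I = πd⁴/64 = π×222⁴/64 = 1.192×10^8 mm⁴
I = 1.192×10^8 mm⁴ = 1.192×10^-4 m⁴
Effective length L_e = K·L = 1 × 4.12 = 4.120 m
P_cr = π²EI / L_e² = π² × 71.4×10⁹ × 1.192×10^-4 / 4.120² = 4.950×10^6 N

P_cr ≈ 4950 kN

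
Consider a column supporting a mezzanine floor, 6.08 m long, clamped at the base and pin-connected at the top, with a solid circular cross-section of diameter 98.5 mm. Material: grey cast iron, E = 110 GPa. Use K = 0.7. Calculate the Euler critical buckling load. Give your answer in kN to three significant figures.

I = πd⁴/64 = π×98.5⁴/64 = 4.621×10^6 mm⁴
I = 4.621×10^6 mm⁴ = 4.621×10^-6 m⁴
Effective length L_e = K·L = 0.7 × 6.08 = 4.256 m
P_cr = π²EI / L_e² = π² × 110×10⁹ × 4.621×10^-6 / 4.256² = 2.770×10^5 N

P_cr ≈ 277 kN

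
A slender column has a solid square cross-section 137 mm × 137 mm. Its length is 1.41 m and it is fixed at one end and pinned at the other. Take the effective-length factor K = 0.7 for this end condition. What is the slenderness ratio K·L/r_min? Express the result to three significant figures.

λ ≈ 25.0

I = a⁴/12 = 137⁴/12 = 2.936×10^7 mm⁴
A = 1.877×10^4 mm²;  r_min = √(I/A) = √(2.936×10^7/1.877×10^4) = 39.55 mm
L_e = K·L = 0.7 × 1.41 m = 0.9870 m = 987.00 mm
λ = L_e / r_min = 987.00 / 39.55 = 25.0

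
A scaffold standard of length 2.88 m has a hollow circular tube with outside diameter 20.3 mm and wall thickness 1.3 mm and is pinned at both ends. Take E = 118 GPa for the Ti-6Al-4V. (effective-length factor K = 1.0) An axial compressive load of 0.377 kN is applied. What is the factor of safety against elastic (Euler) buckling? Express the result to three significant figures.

n ≈ 1.31

Inner diameter d_i = 20.3 − 2×1.3 = 17.70 mm
I = π(d_o⁴ − d_i⁴)/64 = π(20.3⁴ − 17.70⁴)/64 = 3.518×10^3 mm⁴
I = 3.518×10^3 mm⁴ = 3.518×10^-9 m⁴
Effective length L_e = K·L = 1 × 2.88 = 2.880 m
P_cr = π²EI / L_e² = π² × 118×10⁹ × 3.518×10^-9 / 2.880² = 494.0 N
Factor of safety n = P_cr / P = 0.49396 / 0.377 = 1.31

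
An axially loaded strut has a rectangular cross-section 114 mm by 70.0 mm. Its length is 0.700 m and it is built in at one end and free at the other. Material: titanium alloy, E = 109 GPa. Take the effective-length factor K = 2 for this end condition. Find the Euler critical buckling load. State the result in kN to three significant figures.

Buckling occurs about the weak axis: I_min = h·b³/12 with b = 70.0 mm (the shorter side).
I_min = 114×70.0³/12 = 3.259×10^6 mm⁴
I = 3.259×10^6 mm⁴ = 3.258×10^-6 m⁴
Effective length L_e = K·L = 2 × 0.700 = 1.400 m
P_cr = π²EI / L_e² = π² × 109×10⁹ × 3.258×10^-6 / 1.400² = 1.788×10^6 N

P_cr ≈ 1790 kN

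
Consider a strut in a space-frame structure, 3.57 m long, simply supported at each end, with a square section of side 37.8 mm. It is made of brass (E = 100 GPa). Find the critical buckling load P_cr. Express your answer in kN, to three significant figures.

P_cr ≈ 13.2 kN

I = a⁴/12 = 37.8⁴/12 = 1.701×10^5 mm⁴
I = 1.701×10^5 mm⁴ = 1.701×10^-7 m⁴
Effective length L_e = K·L = 1 × 3.57 = 3.570 m
P_cr = π²EI / L_e² = π² × 100×10⁹ × 1.701×10^-7 / 3.570² = 1.317×10^4 N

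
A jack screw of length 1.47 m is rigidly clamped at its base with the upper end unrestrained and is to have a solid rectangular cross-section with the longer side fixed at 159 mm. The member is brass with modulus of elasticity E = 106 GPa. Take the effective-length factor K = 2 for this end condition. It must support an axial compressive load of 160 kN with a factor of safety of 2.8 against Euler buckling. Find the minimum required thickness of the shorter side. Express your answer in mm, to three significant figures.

Required P_cr = n·P = 2.8 × 160 = 448.0 kN
L_e = K·L = 2 × 1.47 = 2.940 m
Required I = P_cr·L_e²/(π²E) = 4.480×10^5 × 2.940² / (π² × 1.06×10^11) = 3.701×10^-6 m⁴
I_req = 3.701×10^6 mm⁴
Rectangle, weak axis: I_min = h·b³/12 with h = 159 mm fixed  ⇒  b = (12I/h)^(1/3) = 65.4 mm

b ≈ 65.4 mm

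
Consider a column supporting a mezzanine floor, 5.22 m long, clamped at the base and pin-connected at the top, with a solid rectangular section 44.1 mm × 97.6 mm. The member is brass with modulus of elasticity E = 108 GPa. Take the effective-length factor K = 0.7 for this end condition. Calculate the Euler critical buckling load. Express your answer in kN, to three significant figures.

Buckling occurs about the weak axis: I_min = h·b³/12 with b = 44.1 mm (the shorter side).
I_min = 97.6×44.1³/12 = 6.976×10^5 mm⁴
I = 6.976×10^5 mm⁴ = 6.976×10^-7 m⁴
Effective length L_e = K·L = 0.7 × 5.22 = 3.654 m
P_cr = π²EI / L_e² = π² × 108×10⁹ × 6.976×10^-7 / 3.654² = 5.569×10^4 N

P_cr ≈ 55.7 kN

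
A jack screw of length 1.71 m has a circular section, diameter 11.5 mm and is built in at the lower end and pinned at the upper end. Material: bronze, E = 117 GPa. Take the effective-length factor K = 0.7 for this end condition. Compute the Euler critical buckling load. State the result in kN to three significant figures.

I = πd⁴/64 = π×11.5⁴/64 = 858.5 mm⁴
I = 858.5 mm⁴ = 8.585×10^-10 m⁴
Effective length L_e = K·L = 0.7 × 1.71 = 1.197 m
P_cr = π²EI / L_e² = π² × 117×10⁹ × 8.585×10^-10 / 1.197² = 691.9 N

P_cr ≈ 0.692 kN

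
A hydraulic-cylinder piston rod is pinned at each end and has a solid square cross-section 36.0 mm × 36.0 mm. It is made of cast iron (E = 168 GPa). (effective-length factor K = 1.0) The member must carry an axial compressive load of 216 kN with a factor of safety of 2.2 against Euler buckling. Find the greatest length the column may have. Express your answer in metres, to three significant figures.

I = a⁴/12 = 36.0⁴/12 = 1.400×10^5 mm⁴
I = 1.400×10^-7 m⁴
Required critical load P_cr = n·P = 2.2 × 216 = 475.2 kN = 4.752×10^5 N
From P_cr = π²EI/(K·L)²:  L = (1/K)·√(π²EI/P_cr) = (1/1)·√(π²×1.68×10^11×1.400×10^-7/4.752×10^5)
L = 0.699 m

L_max ≈ 0.699 m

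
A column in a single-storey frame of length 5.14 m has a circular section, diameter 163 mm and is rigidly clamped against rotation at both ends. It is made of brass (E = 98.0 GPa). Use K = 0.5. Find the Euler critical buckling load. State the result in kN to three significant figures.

I = πd⁴/64 = π×163⁴/64 = 3.465×10^7 mm⁴
I = 3.465×10^7 mm⁴ = 3.465×10^-5 m⁴
Effective length L_e = K·L = 0.5 × 5.14 = 2.570 m
P_cr = π²EI / L_e² = π² × 98.0×10⁹ × 3.465×10^-5 / 2.570² = 5.074×10^6 N

P_cr ≈ 5070 kN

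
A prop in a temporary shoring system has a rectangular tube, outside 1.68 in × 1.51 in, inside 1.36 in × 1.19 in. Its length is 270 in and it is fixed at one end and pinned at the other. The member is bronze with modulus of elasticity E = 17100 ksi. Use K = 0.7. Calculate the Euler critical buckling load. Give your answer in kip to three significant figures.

Weak-axis I_min = (h_o·b_o³ − h_i·b_i³)/12 with b_o = 1.51, b_i = 1.190 in (shorter outer/inner sides).
I_min = (1.68×1.51³ − 1.360×1.190³)/12 = 0.2910 in⁴
Effective length L_e = K·L = 0.7 × 270 = 189.0 in
P_cr = π²EI / L_e² = π² × 17100×10³ × 0.2910 / 189.0² = 1.375×10^3 lb

P_cr ≈ 1.38 kip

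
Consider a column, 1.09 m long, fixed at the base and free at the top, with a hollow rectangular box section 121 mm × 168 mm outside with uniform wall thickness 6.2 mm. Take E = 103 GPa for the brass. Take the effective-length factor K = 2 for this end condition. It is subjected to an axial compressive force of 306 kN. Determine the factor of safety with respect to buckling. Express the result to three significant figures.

n ≈ 5.73

Inner dimensions: h_i = 168 − 2×6.2 = 155.6 mm, b_i = 121 − 2×6.2 = 108.6 mm
Weak-axis I_min = (h_o·b_o³ − h_i·b_i³)/12 with b_o = 121, b_i = 108.6 mm (shorter outer/inner sides).
I_min = (168×121³ − 155.6×108.6³)/12 = 8.194×10^6 mm⁴
I = 8.194×10^6 mm⁴ = 8.194×10^-6 m⁴
Effective length L_e = K·L = 2 × 1.09 = 2.180 m
P_cr = π²EI / L_e² = π² × 103×10⁹ × 8.194×10^-6 / 2.180² = 1.753×10^6 N
Factor of safety n = P_cr / P = 1752.7 / 306 = 5.73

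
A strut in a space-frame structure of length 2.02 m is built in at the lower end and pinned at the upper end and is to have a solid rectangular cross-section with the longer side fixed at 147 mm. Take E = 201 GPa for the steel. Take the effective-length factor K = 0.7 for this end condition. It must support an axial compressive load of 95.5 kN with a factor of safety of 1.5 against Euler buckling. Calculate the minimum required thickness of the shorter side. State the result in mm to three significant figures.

Required P_cr = n·P = 1.5 × 95.5 = 143.2 kN
L_e = K·L = 0.7 × 2.02 = 1.414 m
Required I = P_cr·L_e²/(π²E) = 1.433×10^5 × 1.414² / (π² × 2.01×10^11) = 1.444×10^-7 m⁴
I_req = 1.444×10^5 mm⁴
Rectangle, weak axis: I_min = h·b³/12 with h = 147 mm fixed  ⇒  b = (12I/h)^(1/3) = 22.8 mm

b ≈ 22.8 mm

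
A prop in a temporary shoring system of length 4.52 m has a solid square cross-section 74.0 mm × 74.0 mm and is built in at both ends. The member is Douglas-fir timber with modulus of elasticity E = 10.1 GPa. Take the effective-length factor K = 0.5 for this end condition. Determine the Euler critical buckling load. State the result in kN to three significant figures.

P_cr ≈ 48.8 kN

I = a⁴/12 = 74.0⁴/12 = 2.499×10^6 mm⁴
I = 2.499×10^6 mm⁴ = 2.499×10^-6 m⁴
Effective length L_e = K·L = 0.5 × 4.52 = 2.260 m
P_cr = π²EI / L_e² = π² × 10.1×10⁹ × 2.499×10^-6 / 2.260² = 4.877×10^4 N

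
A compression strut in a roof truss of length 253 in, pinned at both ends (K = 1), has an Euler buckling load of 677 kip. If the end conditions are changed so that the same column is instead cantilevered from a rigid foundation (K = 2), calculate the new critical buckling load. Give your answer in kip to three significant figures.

P_cr ≈ 169 kip

P_cr ∝ 1/K², so P_cr,new = P_cr,old × (K_old/K_new)² = 677 × (1/2)²
= 677 × 0.2500 = 169 kip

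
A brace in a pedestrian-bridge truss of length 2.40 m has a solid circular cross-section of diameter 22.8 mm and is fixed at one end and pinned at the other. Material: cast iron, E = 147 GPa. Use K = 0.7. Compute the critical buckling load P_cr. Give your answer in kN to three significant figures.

I = πd⁴/64 = π×22.8⁴/64 = 1.327×10^4 mm⁴
I = 1.327×10^4 mm⁴ = 1.327×10^-8 m⁴
Effective length L_e = K·L = 0.7 × 2.40 = 1.680 m
P_cr = π²EI / L_e² = π² × 147×10⁹ × 1.327×10^-8 / 1.680² = 6.819×10^3 N

P_cr ≈ 6.82 kN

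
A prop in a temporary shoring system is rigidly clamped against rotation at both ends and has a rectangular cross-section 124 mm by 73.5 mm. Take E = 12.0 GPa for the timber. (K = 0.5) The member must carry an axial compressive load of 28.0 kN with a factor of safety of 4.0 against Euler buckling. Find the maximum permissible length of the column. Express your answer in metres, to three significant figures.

Buckling occurs about the weak axis: I_min = h·b³/12 with b = 73.5 mm (the shorter side).
I_min = 124×73.5³/12 = 4.103×10^6 mm⁴
I = 4.103×10^-6 m⁴
Required critical load P_cr = n·P = 4.0 × 28.0 = 112.0 kN = 1.120×10^5 N
From P_cr = π²EI/(K·L)²:  L = (1/K)·√(π²EI/P_cr) = (1/0.5)·√(π²×1.20×10^10×4.103×10^-6/1.120×10^5)
L = 4.17 m

L_max ≈ 4.17 m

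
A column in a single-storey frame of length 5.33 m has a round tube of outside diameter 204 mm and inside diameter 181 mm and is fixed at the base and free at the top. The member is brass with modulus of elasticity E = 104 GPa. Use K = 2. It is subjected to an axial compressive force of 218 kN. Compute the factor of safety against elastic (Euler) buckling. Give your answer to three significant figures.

n ≈ 1.34

d_o = 204 mm, d_i = 181 mm
I = π(d_o⁴ − d_i⁴)/64 = π(204⁴ − 181.0⁴)/64 = 3.233×10^7 mm⁴
I = 3.233×10^7 mm⁴ = 3.233×10^-5 m⁴
Effective length L_e = K·L = 2 × 5.33 = 10.66 m
P_cr = π²EI / L_e² = π² × 104×10⁹ × 3.233×10^-5 / 10.66² = 2.920×10^5 N
Factor of safety n = P_cr / P = 292.02 / 218 = 1.34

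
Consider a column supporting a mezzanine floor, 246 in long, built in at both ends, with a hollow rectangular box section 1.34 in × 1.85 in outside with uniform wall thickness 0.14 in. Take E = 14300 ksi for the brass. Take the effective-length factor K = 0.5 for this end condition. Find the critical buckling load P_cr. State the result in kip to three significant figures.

Inner dimensions: h_i = 1.85 − 2×0.14 = 1.570 in, b_i = 1.34 − 2×0.14 = 1.060 in
Weak-axis I_min = (h_o·b_o³ − h_i·b_i³)/12 with b_o = 1.34, b_i = 1.060 in (shorter outer/inner sides).
I_min = (1.85×1.34³ − 1.570×1.060³)/12 = 0.2151 in⁴
Effective length L_e = K·L = 0.5 × 246 = 123.0 in
P_cr = π²EI / L_e² = π² × 14300×10³ × 0.2151 / 123.0² = 2.007×10^3 lb

P_cr ≈ 2.01 kip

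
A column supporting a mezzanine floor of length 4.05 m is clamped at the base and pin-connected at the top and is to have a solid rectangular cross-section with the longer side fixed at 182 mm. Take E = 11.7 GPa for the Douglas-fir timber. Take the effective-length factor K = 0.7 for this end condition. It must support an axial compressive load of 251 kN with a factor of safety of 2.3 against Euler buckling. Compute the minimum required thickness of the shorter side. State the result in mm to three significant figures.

b ≈ 138 mm

Required P_cr = n·P = 2.3 × 251 = 577.3 kN
L_e = K·L = 0.7 × 4.05 = 2.835 m
Required I = P_cr·L_e²/(π²E) = 5.773×10^5 × 2.835² / (π² × 1.17×10^10) = 4.018×10^-5 m⁴
I_req = 4.018×10^7 mm⁴
Rectangle, weak axis: I_min = h·b³/12 with h = 182 mm fixed  ⇒  b = (12I/h)^(1/3) = 138 mm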